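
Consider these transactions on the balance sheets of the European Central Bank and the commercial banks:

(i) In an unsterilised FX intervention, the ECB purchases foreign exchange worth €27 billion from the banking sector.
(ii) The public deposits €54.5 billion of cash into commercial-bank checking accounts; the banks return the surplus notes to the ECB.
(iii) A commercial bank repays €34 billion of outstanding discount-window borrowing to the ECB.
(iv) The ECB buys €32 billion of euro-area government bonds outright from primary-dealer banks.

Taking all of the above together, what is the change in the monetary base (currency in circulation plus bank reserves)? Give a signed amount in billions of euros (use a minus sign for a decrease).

+€25 billion

FX purchase €27 billion: ECB balance sheet expands → +€27B.
Currency deposit €54.5 billion: just a shift between currency and reserves — both are base money → 0.
Discount-window repayment €34 billion: ECB balance sheet contracts → −€34B.
OMO purchase (from banks) €32 billion: ECB balance sheet expands → +€32B.
Net: 27 + 0 − 34 + 32 = +€25 billion.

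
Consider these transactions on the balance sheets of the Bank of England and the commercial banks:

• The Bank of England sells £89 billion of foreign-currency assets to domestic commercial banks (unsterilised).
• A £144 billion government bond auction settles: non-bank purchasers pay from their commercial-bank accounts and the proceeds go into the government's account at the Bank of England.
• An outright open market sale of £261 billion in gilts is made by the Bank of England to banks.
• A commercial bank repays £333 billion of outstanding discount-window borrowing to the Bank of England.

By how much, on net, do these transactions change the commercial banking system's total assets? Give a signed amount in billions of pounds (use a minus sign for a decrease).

-£477 billion

Bank of England balance sheet:
  Assets:      Securities −£261B, Loans to banks −£333B, Foreign assets −£89B
  Liabilities: Bank reserves −£827B, Government deposits +£144B
Commercial banking system:
  Assets:      Reserves at CB −£827B, Securities +£261B, Foreign assets +£89B
  Liabilities: Checkable deposits −£144B, Borrowings from CB −£333B
Change in total bank assets = -£477 billion.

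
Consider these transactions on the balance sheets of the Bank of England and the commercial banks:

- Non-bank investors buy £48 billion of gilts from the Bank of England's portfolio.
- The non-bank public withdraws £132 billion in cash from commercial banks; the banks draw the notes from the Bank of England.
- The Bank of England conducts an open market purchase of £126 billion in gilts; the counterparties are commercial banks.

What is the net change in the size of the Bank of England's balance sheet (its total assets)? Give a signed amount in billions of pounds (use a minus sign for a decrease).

+£78 billion

Asset sale (to non-banks) £48 billion: a Bank of England asset is shed → −£48B.
Currency withdrawal £132 billion: only the composition of liabilities changes → 0.
OMO purchase (from banks) £126 billion: a Bank of England asset is acquired → +£126B.
Net: −48 + 0 + 126 = +£78 billion.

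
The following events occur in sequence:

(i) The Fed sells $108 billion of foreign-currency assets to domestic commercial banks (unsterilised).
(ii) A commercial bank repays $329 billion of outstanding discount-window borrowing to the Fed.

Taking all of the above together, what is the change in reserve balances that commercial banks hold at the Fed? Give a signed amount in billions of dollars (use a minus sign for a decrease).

Fed balance sheet:
  Assets:      Loans to banks −$329B, Foreign assets −$108B
  Liabilities: Bank reserves −$437B
Commercial banking system:
  Assets:      Reserves at CB −$437B, Foreign assets +$108B
  Liabilities: Borrowings from CB −$329B
So the change in reserve balances that commercial banks hold at the Fed is -$437 billion.

-$437 billion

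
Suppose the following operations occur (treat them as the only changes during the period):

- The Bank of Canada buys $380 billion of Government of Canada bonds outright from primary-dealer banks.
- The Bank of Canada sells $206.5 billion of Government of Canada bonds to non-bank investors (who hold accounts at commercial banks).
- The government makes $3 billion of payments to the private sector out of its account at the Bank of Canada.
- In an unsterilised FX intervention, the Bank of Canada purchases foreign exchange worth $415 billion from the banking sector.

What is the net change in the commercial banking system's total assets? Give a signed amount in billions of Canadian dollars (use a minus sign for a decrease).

-$203.5 billion

Bank of Canada balance sheet:
  Assets:      Securities +$173.5B, Foreign assets +$415B
  Liabilities: Bank reserves +$591.5B, Government deposits −$3B
Commercial banking system:
  Assets:      Reserves at CB +$591.5B, Securities −$380B, Foreign assets −$415B
  Liabilities: Checkable deposits −$203.5B
Change in total bank assets = -$203.5 billion.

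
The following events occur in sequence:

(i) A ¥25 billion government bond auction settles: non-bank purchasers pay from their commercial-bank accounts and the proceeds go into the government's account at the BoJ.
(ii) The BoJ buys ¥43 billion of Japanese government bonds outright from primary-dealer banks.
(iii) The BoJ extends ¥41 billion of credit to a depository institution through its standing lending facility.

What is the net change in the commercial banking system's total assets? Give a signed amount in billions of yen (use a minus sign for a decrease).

Government account inflow ¥25 billion: bank balance sheets shrink → −¥25B.
OMO purchase (from banks) ¥43 billion: just an asset swap on bank balance sheets → 0.
Discount-window loan ¥41 billion: bank balance sheets expand → +¥41B.
Net: −25 + 0 + 41 = +¥16 billion.

+¥16 billion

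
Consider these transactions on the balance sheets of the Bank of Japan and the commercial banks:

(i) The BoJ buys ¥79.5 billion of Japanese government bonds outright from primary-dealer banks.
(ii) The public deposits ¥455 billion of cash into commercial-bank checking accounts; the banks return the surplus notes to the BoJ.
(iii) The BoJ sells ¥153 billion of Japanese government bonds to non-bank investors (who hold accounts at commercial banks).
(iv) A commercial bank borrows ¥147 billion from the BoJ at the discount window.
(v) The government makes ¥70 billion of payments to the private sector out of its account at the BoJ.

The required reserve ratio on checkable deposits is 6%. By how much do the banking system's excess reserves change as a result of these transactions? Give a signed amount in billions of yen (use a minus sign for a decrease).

OMO purchase (from banks) ¥79.5 billion: reserves +¥79.5B, deposits 0.
Currency deposit ¥455 billion: reserves +¥455B, deposits +¥455B.
Asset sale (to non-banks) ¥153 billion: reserves −¥153B, deposits −¥153B.
Discount-window loan ¥147 billion: reserves +¥147B, deposits 0.
Government spending ¥70 billion: reserves +¥70B, deposits +¥70B.
Totals: Δreserves = +¥598.5B, Δdeposits = +¥372B.
Δrequired reserves = 6% × +¥372B = +¥22.32B.
Δexcess reserves = Δreserves − Δrequired = +¥598.5B − (+¥22.32B) = +¥576.18 billion.

+¥576.18 billion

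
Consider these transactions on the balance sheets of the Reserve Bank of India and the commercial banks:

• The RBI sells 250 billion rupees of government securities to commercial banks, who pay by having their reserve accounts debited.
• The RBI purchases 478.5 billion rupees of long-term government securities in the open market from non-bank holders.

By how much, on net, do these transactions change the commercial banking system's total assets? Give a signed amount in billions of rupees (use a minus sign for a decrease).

RBI balance sheet:
  Assets:      Securities +228.5B
  Liabilities: Bank reserves +228.5B
Commercial banking system:
  Assets:      Reserves at CB +228.5B, Securities +250B
  Liabilities: Checkable deposits +478.5B
Change in total bank assets = +478.5 billion.

+478.5 billion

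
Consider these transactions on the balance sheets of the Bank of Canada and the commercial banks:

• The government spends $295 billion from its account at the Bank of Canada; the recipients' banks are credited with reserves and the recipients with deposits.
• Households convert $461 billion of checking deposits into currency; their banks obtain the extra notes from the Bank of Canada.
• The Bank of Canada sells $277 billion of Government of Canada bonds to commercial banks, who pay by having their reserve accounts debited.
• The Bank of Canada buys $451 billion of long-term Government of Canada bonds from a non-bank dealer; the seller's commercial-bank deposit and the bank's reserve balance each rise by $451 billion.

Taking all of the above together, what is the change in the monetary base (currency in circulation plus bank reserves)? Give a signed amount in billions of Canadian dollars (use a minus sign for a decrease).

Government spending $295 billion: a non-base liability converts back to reserves → +$295B.
Currency withdrawal $461 billion: just a shift between currency and reserves — both are base money → 0.
OMO sale (to banks) $277 billion: Bank of Canada balance sheet contracts → −$277B.
Asset purchase (from non-banks) $451 billion: Bank of Canada balance sheet expands → +$451B.
Net: 295 + 0 − 277 + 451 = +$469 billion.

+$469 billion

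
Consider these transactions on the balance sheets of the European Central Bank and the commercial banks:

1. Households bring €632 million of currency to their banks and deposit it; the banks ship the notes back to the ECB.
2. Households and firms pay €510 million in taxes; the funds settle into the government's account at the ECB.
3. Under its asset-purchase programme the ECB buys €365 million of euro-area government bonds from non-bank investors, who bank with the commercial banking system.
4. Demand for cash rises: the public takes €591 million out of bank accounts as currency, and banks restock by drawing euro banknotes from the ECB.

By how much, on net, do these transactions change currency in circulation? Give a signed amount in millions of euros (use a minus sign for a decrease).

-€41 million

ECB balance sheet:
  Assets:      Securities +€365M
  Liabilities: Bank reserves −€104M, Currency in circulation −€41M, Government deposits +€510M
Commercial banking system:
  Assets:      Reserves at CB −€104M
  Liabilities: Checkable deposits −€104M
So the change in currency in circulation is -€41 million.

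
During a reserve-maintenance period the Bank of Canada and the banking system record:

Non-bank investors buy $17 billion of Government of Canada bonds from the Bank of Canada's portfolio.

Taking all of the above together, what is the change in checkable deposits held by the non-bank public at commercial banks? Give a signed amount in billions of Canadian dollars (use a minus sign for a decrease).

-$17 billion

Bank of Canada balance sheet:
  Assets:      Securities −$17B
  Liabilities: Bank reserves −$17B
Commercial banking system:
  Assets:      Reserves at CB −$17B
  Liabilities: Checkable deposits −$17B
So the change in checkable deposits held by the non-bank public at commercial banks is -$17 billion.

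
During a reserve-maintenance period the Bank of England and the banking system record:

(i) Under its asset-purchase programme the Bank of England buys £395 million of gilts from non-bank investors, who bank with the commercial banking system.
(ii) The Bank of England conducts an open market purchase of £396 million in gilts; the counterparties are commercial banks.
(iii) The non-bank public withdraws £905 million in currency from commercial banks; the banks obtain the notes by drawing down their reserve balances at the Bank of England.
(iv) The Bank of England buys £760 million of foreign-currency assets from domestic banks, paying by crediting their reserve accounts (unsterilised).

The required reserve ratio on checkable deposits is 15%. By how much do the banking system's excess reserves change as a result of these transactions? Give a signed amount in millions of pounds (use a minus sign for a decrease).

+£722.5 million

Asset purchase (from non-banks) £395 million: reserves +£395M, deposits +£395M.
OMO purchase (from banks) £396 million: reserves +£396M, deposits 0.
Currency withdrawal £905 million: reserves −£905M, deposits −£905M.
FX purchase £760 million: reserves +£760M, deposits 0.
Totals: Δreserves = +£646M, Δdeposits = −£510M.
Δrequired reserves = 15% × −£510M = −£76.5M.
Δexcess reserves = Δreserves − Δrequired = +£646M − (−£76.5M) = +£722.5 million.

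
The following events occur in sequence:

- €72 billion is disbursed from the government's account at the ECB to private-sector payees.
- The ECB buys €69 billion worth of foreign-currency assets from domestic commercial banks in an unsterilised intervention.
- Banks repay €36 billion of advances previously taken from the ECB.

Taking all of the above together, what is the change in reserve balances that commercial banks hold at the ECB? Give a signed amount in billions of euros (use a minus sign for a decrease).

+€105 billion

Government spending €72 billion: government payments flow into bank reserve accounts → +€72B.
FX purchase €69 billion: the ECB pays by crediting reserve accounts → +€69B.
Discount-window repayment €36 billion: repayment is debited from reserves → −€36B.
Net: 72 + 69 − 36 = +€105 billion.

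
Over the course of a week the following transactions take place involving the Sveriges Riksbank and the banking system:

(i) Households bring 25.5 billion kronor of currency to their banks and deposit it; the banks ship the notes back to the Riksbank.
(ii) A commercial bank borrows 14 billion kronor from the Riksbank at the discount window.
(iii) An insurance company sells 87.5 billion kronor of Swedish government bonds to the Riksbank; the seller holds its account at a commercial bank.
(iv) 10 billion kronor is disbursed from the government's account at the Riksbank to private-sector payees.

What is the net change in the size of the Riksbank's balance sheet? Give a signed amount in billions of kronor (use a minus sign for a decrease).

Currency deposit 25.5 billion kronor: only the composition of liabilities changes → 0.
Discount-window loan 14 billion kronor: a Riksbank asset is acquired → +14B.
Asset purchase (from non-banks) 87.5 billion kronor: a Riksbank asset is acquired → +87.5B.
Government spending 10 billion kronor: only the composition of liabilities changes → 0.
Net: 0 + 14 + 87.5 + 0 = +101.5 billion.

+101.5 billion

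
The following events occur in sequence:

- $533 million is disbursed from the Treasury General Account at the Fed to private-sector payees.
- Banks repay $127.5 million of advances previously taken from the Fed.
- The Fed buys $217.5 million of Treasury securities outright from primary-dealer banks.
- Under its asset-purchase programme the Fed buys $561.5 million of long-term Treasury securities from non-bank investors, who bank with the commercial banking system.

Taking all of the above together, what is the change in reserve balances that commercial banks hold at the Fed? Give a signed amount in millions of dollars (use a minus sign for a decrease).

Fed balance sheet:
  Assets:      Securities +$779M, Loans to banks −$127.5M
  Liabilities: Bank reserves +$1184.5M, Government deposits −$533M
Commercial banking system:
  Assets:      Reserves at CB +$1184.5M, Securities −$217.5M
  Liabilities: Checkable deposits +$1094.5M, Borrowings from CB −$127.5M
So the change in reserve balances that commercial banks hold at the Fed is +$1184.5 million.

+$1184.5 million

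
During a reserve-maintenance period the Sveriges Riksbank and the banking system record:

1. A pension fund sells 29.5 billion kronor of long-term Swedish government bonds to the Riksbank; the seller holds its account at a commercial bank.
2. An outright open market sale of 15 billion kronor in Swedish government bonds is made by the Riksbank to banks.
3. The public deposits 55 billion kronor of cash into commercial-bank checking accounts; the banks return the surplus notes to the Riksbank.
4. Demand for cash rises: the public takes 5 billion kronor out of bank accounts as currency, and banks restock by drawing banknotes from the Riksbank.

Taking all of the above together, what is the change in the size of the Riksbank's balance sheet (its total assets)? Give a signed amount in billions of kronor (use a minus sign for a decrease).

+14.5 billion

Asset purchase (from non-banks) 29.5 billion kronor: a Riksbank asset is acquired → +29.5B.
OMO sale (to banks) 15 billion kronor: a Riksbank asset is shed → −15B.
Currency deposit 55 billion kronor: only the composition of liabilities changes → 0.
Currency withdrawal 5 billion kronor: only the composition of liabilities changes → 0.
Net: 29.5 − 15 + 0 + 0 = +14.5 billion.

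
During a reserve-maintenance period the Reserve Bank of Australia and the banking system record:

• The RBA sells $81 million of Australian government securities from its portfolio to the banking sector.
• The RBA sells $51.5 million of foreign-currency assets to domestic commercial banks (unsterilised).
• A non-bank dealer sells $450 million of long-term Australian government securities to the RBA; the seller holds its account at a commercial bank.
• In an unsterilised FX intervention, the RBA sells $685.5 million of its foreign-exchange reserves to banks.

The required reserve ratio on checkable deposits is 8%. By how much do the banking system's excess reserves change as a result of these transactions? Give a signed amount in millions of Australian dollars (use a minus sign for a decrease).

OMO sale (to banks) $81 million: reserves −$81M, deposits 0.
FX sale $51.5 million: reserves −$51.5M, deposits 0.
Asset purchase (from non-banks) $450 million: reserves +$450M, deposits +$450M.
FX sale $685.5 million: reserves −$685.5M, deposits 0.
Totals: Δreserves = −$368M, Δdeposits = +$450M.
Δrequired reserves = 8% × +$450M = +$36M.
Δexcess reserves = Δreserves − Δrequired = −$368M − (+$36M) = -$404 million.

-$404 million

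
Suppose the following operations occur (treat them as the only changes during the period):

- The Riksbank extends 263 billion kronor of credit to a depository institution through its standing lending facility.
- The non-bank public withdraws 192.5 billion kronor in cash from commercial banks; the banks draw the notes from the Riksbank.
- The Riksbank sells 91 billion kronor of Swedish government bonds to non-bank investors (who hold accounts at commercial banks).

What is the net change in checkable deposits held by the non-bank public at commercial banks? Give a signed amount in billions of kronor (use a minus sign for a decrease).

-283.5 billion

Riksbank balance sheet:
  Assets:      Securities −91B, Loans to banks +263B
  Liabilities: Bank reserves −20.5B, Currency in circulation +192.5B
Commercial banking system:
  Assets:      Reserves at CB −20.5B
  Liabilities: Checkable deposits −283.5B, Borrowings from CB +263B
So the change in checkable deposits held by the non-bank public at commercial banks is -283.5 billion.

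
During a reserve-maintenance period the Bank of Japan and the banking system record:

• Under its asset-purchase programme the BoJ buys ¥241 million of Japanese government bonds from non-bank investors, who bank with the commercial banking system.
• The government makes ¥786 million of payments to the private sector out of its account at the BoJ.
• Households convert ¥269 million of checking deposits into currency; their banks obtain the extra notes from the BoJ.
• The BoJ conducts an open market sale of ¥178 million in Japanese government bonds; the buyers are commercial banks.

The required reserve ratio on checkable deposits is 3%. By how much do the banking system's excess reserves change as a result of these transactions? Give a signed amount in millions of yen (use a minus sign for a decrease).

Asset purchase (from non-banks) ¥241 million: reserves +¥241M, deposits +¥241M.
Government spending ¥786 million: reserves +¥786M, deposits +¥786M.
Currency withdrawal ¥269 million: reserves −¥269M, deposits −¥269M.
OMO sale (to banks) ¥178 million: reserves −¥178M, deposits 0.
Totals: Δreserves = +¥580M, Δdeposits = +¥758M.
Δrequired reserves = 3% × +¥758M = +¥22.74M.
Δexcess reserves = Δreserves − Δrequired = +¥580M − (+¥22.74M) = +¥557.26 million.

+¥557.26 million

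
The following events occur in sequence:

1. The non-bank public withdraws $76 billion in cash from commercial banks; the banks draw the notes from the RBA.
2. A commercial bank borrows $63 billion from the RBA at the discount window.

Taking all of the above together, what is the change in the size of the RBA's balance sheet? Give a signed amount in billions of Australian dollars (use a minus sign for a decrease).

+$63 billion

Currency withdrawal $76 billion: only the composition of liabilities changes → 0.
Discount-window loan $63 billion: an RBA asset is acquired → +$63B.
Net: 0 + 63 = +$63 billion.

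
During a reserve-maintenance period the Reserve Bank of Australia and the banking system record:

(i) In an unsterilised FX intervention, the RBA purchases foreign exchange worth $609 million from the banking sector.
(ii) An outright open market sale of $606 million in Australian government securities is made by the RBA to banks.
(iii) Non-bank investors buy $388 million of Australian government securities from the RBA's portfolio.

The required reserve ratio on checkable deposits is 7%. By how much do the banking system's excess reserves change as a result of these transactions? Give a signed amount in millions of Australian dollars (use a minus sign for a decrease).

-$357.84 million

FX purchase $609 million: reserves +$609M, deposits 0.
OMO sale (to banks) $606 million: reserves −$606M, deposits 0.
Asset sale (to non-banks) $388 million: reserves −$388M, deposits −$388M.
Totals: Δreserves = −$385M, Δdeposits = −$388M.
Δrequired reserves = 7% × −$388M = −$27.16M.
Δexcess reserves = Δreserves − Δrequired = −$385M − (−$27.16M) = -$357.84 million.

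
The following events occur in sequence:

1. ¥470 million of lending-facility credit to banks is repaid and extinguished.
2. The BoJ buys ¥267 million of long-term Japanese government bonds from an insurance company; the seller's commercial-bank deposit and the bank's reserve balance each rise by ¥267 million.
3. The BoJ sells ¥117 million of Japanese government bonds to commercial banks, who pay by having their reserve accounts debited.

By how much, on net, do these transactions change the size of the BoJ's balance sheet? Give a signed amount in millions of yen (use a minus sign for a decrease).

BoJ balance sheet:
  Assets:      Securities +¥150M, Loans to banks −¥470M
  Liabilities: Bank reserves −¥320M
Change in total BoJ assets = -¥320 million.

-¥320 million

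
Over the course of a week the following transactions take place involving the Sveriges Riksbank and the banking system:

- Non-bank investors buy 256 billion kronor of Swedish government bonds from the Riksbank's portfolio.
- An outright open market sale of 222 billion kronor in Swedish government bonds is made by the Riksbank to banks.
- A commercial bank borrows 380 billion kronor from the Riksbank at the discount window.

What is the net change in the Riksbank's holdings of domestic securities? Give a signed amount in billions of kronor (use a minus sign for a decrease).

-478 billion

Riksbank balance sheet:
  Assets:      Securities −478B, Loans to banks +380B
  Liabilities: Bank reserves −98B
So the change in the Riksbank's holdings of domestic securities is -478 billion.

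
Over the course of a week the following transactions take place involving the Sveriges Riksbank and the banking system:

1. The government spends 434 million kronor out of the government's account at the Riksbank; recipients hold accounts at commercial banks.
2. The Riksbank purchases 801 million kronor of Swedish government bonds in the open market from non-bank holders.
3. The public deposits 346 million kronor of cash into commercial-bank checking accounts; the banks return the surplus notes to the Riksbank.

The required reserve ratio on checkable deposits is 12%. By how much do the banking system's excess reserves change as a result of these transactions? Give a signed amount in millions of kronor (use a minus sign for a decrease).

+1391.28 million

Government spending 434 million kronor: reserves +434M, deposits +434M.
Asset purchase (from non-banks) 801 million kronor: reserves +801M, deposits +801M.
Currency deposit 346 million kronor: reserves +346M, deposits +346M.
Totals: Δreserves = +1581M, Δdeposits = +1581M.
Δrequired reserves = 12% × +1581M = +189.72M.
Δexcess reserves = Δreserves − Δrequired = +1581M − (+189.72M) = +1391.28 million.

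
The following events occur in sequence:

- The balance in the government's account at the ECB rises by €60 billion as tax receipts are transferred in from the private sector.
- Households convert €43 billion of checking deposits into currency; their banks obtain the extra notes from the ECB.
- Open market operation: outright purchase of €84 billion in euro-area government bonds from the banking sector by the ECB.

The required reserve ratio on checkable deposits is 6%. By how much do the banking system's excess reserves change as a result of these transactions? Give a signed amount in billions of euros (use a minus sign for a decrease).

-€12.82 billion

Government account inflow €60 billion: reserves −€60B, deposits −€60B.
Currency withdrawal €43 billion: reserves −€43B, deposits −€43B.
OMO purchase (from banks) €84 billion: reserves +€84B, deposits 0.
Totals: Δreserves = −€19B, Δdeposits = −€103B.
Δrequired reserves = 6% × −€103B = −€6.18B.
Δexcess reserves = Δreserves − Δrequired = −€19B − (−€6.18B) = -€12.82 billion.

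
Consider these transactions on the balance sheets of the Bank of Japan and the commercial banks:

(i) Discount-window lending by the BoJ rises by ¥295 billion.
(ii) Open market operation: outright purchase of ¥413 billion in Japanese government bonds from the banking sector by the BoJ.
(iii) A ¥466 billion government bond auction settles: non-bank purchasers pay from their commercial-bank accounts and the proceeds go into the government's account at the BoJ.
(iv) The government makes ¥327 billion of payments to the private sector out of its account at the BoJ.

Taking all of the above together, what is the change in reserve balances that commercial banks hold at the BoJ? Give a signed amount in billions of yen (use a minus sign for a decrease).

Discount-window loan ¥295 billion: the loan is credited to the bank's reserve account → +¥295B.
OMO purchase (from banks) ¥413 billion: the BoJ pays by crediting reserve accounts → +¥413B.
Government account inflow ¥466 billion: funds move from bank reserves into the government account → −¥466B.
Government spending ¥327 billion: government payments flow into bank reserve accounts → +¥327B.
Net: 295 + 413 − 466 + 327 = +¥569 billion.

+¥569 billion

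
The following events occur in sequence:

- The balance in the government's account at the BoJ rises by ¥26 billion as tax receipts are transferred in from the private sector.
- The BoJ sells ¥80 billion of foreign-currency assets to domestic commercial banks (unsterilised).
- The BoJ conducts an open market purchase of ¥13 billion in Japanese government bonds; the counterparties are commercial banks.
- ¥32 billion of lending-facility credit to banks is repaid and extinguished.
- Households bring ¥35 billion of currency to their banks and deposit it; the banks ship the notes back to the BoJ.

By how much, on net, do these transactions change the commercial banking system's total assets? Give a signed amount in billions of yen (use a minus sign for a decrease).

-¥23 billion

Government account inflow ¥26 billion: bank balance sheets shrink → −¥26B.
FX sale ¥80 billion: just an asset swap on bank balance sheets → 0.
OMO purchase (from banks) ¥13 billion: just an asset swap on bank balance sheets → 0.
Discount-window repayment ¥32 billion: bank balance sheets shrink → −¥32B.
Currency deposit ¥35 billion: bank balance sheets expand → +¥35B.
Net: −26 + 0 + 0 − 32 + 35 = -¥23 billion.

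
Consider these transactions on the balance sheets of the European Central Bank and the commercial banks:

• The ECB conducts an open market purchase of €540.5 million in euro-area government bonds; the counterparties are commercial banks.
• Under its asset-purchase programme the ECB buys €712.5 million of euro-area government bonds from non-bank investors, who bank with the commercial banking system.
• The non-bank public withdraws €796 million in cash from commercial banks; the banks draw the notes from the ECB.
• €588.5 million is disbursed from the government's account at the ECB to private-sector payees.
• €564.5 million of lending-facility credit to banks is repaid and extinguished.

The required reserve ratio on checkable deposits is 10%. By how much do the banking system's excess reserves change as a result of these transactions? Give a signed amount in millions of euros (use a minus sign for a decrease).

+€430.5 million

OMO purchase (from banks) €540.5 million: reserves +€540.5M, deposits 0.
Asset purchase (from non-banks) €712.5 million: reserves +€712.5M, deposits +€712.5M.
Currency withdrawal €796 million: reserves −€796M, deposits −€796M.
Government spending €588.5 million: reserves +€588.5M, deposits +€588.5M.
Discount-window repayment €564.5 million: reserves −€564.5M, deposits 0.
Totals: Δreserves = +€481M, Δdeposits = +€505M.
Δrequired reserves = 10% × +€505M = +€50.5M.
Δexcess reserves = Δreserves − Δrequired = +€481M − (+€50.5M) = +€430.5 million.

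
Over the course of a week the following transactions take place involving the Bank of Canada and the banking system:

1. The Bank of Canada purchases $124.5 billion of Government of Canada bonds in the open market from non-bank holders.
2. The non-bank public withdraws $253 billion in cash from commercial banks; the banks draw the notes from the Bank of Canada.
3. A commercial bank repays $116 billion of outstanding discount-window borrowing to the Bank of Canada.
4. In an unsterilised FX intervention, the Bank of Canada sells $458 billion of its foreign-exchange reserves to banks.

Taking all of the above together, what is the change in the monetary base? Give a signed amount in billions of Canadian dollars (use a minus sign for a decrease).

-$449.5 billion

Asset purchase (from non-banks) $124.5 billion: Bank of Canada balance sheet expands → +$124.5B.
Currency withdrawal $253 billion: just a shift between currency and reserves — both are base money → 0.
Discount-window repayment $116 billion: Bank of Canada balance sheet contracts → −$116B.
FX sale $458 billion: Bank of Canada balance sheet contracts → −$458B.
Net: 124.5 + 0 − 116 − 458 = -$449.5 billion.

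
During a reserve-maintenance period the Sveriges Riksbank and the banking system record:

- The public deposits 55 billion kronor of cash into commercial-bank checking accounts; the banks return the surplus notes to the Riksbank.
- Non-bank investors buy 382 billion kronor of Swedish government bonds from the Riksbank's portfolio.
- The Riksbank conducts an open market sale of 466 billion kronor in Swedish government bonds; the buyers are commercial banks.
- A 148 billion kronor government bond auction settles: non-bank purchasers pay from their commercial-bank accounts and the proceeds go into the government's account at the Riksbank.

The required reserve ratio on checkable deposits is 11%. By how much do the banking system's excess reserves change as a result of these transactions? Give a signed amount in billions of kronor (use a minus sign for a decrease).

Currency deposit 55 billion kronor: reserves +55B, deposits +55B.
Asset sale (to non-banks) 382 billion kronor: reserves −382B, deposits −382B.
OMO sale (to banks) 466 billion kronor: reserves −466B, deposits 0.
Government account inflow 148 billion kronor: reserves −148B, deposits −148B.
Totals: Δreserves = −941B, Δdeposits = −475B.
Δrequired reserves = 11% × −475B = −52.25B.
Δexcess reserves = Δreserves − Δrequired = −941B − (−52.25B) = -888.75 billion.

-888.75 billion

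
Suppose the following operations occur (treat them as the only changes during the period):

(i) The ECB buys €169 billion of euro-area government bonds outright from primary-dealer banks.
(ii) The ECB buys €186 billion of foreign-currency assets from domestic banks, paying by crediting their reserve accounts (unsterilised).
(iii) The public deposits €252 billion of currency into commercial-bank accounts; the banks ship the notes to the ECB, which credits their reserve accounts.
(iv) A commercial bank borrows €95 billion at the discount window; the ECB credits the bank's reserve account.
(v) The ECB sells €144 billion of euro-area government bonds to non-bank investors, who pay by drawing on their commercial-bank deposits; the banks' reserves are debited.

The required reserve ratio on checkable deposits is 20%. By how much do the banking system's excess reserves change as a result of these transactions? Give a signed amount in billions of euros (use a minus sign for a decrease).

OMO purchase (from banks) €169 billion: reserves +€169B, deposits 0.
FX purchase €186 billion: reserves +€186B, deposits 0.
Currency deposit €252 billion: reserves +€252B, deposits +€252B.
Discount-window loan €95 billion: reserves +€95B, deposits 0.
Asset sale (to non-banks) €144 billion: reserves −€144B, deposits −€144B.
Totals: Δreserves = +€558B, Δdeposits = +€108B.
Δrequired reserves = 20% × +€108B = +€21.6B.
Δexcess reserves = Δreserves − Δrequired = +€558B − (+€21.6B) = +€536.4 billion.

+€536.4 billion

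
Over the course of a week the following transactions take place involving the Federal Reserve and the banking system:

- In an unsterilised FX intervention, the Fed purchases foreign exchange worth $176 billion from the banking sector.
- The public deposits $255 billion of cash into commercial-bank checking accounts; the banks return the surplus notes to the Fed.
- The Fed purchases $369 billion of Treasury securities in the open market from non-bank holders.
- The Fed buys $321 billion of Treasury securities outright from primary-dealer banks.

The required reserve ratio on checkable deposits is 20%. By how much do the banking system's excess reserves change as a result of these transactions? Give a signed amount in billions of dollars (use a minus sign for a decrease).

+$996.2 billion

FX purchase $176 billion: reserves +$176B, deposits 0.
Currency deposit $255 billion: reserves +$255B, deposits +$255B.
Asset purchase (from non-banks) $369 billion: reserves +$369B, deposits +$369B.
OMO purchase (from banks) $321 billion: reserves +$321B, deposits 0.
Totals: Δreserves = +$1121B, Δdeposits = +$624B.
Δrequired reserves = 20% × +$624B = +$124.8B.
Δexcess reserves = Δreserves − Δrequired = +$1121B − (+$124.8B) = +$996.2 billion.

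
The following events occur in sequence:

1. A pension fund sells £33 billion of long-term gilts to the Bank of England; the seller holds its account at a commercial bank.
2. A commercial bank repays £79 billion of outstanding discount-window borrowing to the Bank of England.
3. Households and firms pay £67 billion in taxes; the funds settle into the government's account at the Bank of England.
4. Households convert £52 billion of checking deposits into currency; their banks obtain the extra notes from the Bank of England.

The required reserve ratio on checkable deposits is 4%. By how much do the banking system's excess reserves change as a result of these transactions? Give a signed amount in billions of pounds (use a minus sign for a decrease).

-£161.56 billion

Asset purchase (from non-banks) £33 billion: reserves +£33B, deposits +£33B.
Discount-window repayment £79 billion: reserves −£79B, deposits 0.
Government account inflow £67 billion: reserves −£67B, deposits −£67B.
Currency withdrawal £52 billion: reserves −£52B, deposits −£52B.
Totals: Δreserves = −£165B, Δdeposits = −£86B.
Δrequired reserves = 4% × −£86B = −£3.44B.
Δexcess reserves = Δreserves − Δrequired = −£165B − (−£3.44B) = -£161.56 billion.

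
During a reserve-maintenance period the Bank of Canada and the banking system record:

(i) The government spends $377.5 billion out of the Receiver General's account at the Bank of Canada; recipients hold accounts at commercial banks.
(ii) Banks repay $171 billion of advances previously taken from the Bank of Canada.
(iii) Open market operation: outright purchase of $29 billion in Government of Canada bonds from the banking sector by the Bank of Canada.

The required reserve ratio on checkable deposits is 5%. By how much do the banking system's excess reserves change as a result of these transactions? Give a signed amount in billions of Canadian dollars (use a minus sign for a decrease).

Government spending $377.5 billion: reserves +$377.5B, deposits +$377.5B.
Discount-window repayment $171 billion: reserves −$171B, deposits 0.
OMO purchase (from banks) $29 billion: reserves +$29B, deposits 0.
Totals: Δreserves = +$235.5B, Δdeposits = +$377.5B.
Δrequired reserves = 5% × +$377.5B = +$18.875B.
Δexcess reserves = Δreserves − Δrequired = +$235.5B − (+$18.875B) = +$216.625 billion.

+$216.625 billion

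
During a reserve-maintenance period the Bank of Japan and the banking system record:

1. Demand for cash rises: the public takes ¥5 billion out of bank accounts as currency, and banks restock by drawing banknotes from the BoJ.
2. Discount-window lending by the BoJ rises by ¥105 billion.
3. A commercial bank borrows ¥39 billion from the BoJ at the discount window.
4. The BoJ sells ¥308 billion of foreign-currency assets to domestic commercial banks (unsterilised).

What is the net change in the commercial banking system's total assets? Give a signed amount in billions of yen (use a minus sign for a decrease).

Currency withdrawal ¥5 billion: bank balance sheets shrink → −¥5B.
Discount-window loan ¥105 billion: bank balance sheets expand → +¥105B.
Discount-window loan ¥39 billion: bank balance sheets expand → +¥39B.
FX sale ¥308 billion: just an asset swap on bank balance sheets → 0.
Net: −5 + 105 + 39 + 0 = +¥139 billion.

+¥139 billion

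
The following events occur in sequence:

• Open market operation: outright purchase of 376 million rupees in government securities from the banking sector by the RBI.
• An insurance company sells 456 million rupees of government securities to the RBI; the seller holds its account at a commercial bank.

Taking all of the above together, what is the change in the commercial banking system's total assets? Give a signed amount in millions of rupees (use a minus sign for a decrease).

+456 million

RBI balance sheet:
  Assets:      Securities +832M
  Liabilities: Bank reserves +832M
Commercial banking system:
  Assets:      Reserves at CB +832M, Securities −376M
  Liabilities: Checkable deposits +456M
Change in total bank assets = +456 million.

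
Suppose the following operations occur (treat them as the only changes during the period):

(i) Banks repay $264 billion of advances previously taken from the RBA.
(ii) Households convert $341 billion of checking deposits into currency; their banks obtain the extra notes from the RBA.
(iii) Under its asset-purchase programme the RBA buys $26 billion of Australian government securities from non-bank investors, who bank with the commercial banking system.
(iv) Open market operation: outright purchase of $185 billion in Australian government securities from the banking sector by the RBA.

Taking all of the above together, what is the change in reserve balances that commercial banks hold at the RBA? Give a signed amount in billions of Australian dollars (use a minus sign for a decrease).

Discount-window repayment $264 billion: repayment is debited from reserves → −$264B.
Currency withdrawal $341 billion: banks swap reserves for currency → −$341B.
Asset purchase (from non-banks) $26 billion: the RBA pays by crediting reserve accounts → +$26B.
OMO purchase (from banks) $185 billion: the RBA pays by crediting reserve accounts → +$185B.
Net: −264 − 341 + 26 + 185 = -$394 billion.

-$394 billion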